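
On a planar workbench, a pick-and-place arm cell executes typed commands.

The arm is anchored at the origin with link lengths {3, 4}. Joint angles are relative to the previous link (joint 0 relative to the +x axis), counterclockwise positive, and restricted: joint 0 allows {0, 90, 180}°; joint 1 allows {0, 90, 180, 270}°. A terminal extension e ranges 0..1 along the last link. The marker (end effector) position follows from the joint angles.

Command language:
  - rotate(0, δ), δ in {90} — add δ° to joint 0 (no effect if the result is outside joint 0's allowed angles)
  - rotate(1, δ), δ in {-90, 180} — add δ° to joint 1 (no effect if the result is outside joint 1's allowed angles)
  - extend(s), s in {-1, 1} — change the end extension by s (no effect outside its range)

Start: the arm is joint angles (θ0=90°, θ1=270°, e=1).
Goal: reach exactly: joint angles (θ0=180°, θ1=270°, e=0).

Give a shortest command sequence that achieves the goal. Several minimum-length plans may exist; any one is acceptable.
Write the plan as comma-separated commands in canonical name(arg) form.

start: joint angles (θ0=90°, θ1=270°, e=1)
[1] after rotate(0, 90): joint angles (θ0=180°, θ1=270°, e=1)
[2] after extend(-1): joint angles (θ0=180°, θ1=270°, e=0)
no 1-step plan works, so 2 is optimal.

rotate(0, 90), extend(-1)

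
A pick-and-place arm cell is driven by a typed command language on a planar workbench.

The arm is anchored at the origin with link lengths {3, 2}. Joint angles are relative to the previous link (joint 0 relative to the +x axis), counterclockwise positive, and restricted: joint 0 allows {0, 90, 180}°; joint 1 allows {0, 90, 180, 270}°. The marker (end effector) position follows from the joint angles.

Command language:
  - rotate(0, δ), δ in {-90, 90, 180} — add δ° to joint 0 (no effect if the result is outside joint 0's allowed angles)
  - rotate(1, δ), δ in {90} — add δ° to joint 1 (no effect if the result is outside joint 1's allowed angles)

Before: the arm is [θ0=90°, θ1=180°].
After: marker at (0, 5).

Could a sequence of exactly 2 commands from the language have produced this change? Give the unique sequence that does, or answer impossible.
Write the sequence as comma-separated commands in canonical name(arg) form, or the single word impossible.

rotate(1, 90), rotate(1, 90)

begin: [θ0=90°, θ1=180°]
step 1 (rotate(1, 90)): [θ0=90°, θ1=270°]
step 2 (rotate(1, 90)): [θ0=90°, θ1=0°]
no rival 2-sequence matches.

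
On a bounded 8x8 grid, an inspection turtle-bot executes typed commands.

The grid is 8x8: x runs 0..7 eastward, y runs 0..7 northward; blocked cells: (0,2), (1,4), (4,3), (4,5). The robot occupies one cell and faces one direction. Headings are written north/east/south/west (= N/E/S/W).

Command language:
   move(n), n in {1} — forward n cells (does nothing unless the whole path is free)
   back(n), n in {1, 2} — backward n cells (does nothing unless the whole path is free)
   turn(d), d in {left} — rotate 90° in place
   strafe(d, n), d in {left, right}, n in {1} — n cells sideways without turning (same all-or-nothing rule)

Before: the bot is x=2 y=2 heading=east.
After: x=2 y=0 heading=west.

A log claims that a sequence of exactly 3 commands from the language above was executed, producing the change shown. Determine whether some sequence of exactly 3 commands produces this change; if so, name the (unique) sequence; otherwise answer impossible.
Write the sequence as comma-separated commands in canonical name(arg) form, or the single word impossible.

key: position moved to (2,0) AND the heading swung to W — translation plus rotation needed
begin: x=2 y=2 heading=east
1. turn(left) → x=2 y=2 heading=north
2. back(2) → x=2 y=0 heading=north
3. turn(left) → x=2 y=0 heading=west
all 216 alternatives checked — unique.

turn(left), back(2), turn(left)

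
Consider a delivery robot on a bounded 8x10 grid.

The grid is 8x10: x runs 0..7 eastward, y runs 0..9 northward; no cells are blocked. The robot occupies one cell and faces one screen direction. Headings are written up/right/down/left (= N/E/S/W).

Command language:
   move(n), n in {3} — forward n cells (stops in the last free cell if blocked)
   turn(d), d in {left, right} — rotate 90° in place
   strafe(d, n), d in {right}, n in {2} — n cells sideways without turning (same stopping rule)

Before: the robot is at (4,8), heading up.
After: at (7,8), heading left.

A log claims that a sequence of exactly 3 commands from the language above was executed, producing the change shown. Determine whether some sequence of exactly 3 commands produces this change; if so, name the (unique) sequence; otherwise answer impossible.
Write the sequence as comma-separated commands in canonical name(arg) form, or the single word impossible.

key: the second strafe(right, 2) runs into the grid edge before its full distance
initial: at (4,8), heading up
1. strafe(right, 2) → at (6,8), heading up
2. strafe(right, 2) → at (7,8), heading up
3. turn(left) → at (7,8), heading left
no other 3-command option fits: unique.

strafe(right, 2), strafe(right, 2), turn(left)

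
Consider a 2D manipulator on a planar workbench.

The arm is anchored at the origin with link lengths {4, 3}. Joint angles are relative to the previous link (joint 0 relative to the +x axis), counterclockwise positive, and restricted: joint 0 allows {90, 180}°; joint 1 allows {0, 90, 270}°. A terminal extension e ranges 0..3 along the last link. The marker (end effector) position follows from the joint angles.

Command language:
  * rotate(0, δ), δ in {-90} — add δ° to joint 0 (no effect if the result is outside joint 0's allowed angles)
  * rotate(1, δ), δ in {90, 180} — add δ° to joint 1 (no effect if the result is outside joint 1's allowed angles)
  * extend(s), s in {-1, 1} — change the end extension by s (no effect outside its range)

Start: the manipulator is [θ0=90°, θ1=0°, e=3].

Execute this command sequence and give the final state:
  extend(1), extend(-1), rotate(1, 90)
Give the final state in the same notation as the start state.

from: [θ0=90°, θ1=0°, e=3]
t=1 extend(1) ⇒ [θ0=90°, θ1=0°, e=3]
t=2 extend(-1) ⇒ [θ0=90°, θ1=0°, e=2]
t=3 rotate(1, 90) ⇒ [θ0=90°, θ1=90°, e=2]

[θ0=90°, θ1=90°, e=2]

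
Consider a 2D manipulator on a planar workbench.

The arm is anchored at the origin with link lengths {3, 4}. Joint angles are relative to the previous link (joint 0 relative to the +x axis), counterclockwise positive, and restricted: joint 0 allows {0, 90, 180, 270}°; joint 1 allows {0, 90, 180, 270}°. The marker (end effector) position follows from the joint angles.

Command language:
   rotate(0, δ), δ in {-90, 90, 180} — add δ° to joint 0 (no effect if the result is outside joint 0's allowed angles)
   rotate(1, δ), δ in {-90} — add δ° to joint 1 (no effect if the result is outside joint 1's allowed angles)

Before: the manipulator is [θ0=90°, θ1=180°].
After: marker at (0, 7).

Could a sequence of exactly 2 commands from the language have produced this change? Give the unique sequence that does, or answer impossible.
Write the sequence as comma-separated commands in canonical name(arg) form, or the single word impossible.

start: [θ0=90°, θ1=180°]
1. rotate(1, -90) → [θ0=90°, θ1=90°]
2. rotate(1, -90) → [θ0=90°, θ1=0°]
all 16 alternatives checked — unique.

rotate(1, -90), rotate(1, -90)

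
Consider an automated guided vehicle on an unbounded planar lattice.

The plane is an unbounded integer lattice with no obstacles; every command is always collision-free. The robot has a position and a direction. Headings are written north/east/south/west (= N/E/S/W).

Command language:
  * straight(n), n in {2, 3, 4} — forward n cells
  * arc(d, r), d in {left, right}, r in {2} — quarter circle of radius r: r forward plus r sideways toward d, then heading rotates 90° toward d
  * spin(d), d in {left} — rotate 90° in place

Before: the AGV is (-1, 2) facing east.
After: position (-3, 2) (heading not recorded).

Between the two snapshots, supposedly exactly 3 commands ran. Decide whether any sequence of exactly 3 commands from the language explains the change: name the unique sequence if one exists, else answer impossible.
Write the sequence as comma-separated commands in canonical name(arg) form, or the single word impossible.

key: running straight(2) before spin(left) would end elsewhere — order is forced
from: (-1, 2) facing east
[1] after spin(left): (-1, 2) facing north
[2] after spin(left): (-1, 2) facing west
[3] after straight(2): (-3, 2) facing west
no rival 3-sequence matches.

spin(left), spin(left), straight(2)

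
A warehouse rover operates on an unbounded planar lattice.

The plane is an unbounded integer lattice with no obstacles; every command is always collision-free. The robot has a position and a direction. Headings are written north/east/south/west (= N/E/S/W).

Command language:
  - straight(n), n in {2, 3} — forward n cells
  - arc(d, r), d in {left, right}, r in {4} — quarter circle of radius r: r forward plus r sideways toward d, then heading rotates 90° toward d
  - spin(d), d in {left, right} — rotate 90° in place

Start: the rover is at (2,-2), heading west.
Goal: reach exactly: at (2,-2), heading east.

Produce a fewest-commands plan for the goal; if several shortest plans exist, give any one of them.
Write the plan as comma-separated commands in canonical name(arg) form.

spin(left), spin(left)

initial: at (2,-2), heading west
step 1 (spin(left)): at (2,-2), heading south
step 2 (spin(left)): at (2,-2), heading east
shorter routes all fall short; 2 is best.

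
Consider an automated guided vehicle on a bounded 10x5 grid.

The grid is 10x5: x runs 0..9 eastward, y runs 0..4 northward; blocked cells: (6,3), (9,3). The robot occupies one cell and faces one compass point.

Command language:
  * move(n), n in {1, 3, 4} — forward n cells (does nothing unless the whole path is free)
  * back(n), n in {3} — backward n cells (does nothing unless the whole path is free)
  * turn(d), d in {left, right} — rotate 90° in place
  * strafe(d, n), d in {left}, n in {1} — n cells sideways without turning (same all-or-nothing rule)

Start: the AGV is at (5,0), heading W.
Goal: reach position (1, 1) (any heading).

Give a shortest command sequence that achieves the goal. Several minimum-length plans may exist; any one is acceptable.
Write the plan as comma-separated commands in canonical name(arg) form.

move(4), turn(right), move(1)

from: at (5,0), heading W
[1] after move(4): at (1,0), heading W
[2] after turn(right): at (1,0), heading N
[3] after move(1): at (1,1), heading N
shorter routes all fall short; 3 is best.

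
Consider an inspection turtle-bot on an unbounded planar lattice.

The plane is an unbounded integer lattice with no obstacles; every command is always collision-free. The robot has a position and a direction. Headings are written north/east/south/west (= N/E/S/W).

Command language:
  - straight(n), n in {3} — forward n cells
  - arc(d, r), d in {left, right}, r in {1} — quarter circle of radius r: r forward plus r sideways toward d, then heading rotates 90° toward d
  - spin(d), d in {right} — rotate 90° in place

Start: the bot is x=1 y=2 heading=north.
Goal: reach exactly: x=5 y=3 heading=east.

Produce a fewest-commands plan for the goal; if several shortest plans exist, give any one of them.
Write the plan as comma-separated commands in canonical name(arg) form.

from: x=1 y=2 heading=north
1. arc(right, 1) → x=2 y=3 heading=east
2. straight(3) → x=5 y=3 heading=east
no 1-step plan works, so 2 is optimal.

arc(right, 1), straight(3)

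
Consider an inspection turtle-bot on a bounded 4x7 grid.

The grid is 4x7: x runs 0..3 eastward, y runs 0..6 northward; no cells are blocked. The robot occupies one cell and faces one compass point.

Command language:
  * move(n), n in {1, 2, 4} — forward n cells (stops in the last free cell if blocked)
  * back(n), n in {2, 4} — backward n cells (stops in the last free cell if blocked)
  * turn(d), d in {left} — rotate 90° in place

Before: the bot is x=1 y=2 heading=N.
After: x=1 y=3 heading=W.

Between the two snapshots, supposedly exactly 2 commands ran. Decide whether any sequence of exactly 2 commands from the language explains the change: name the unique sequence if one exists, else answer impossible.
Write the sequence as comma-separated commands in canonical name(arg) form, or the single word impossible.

move(1), turn(left)

key: running turn(left) before move(1) would end elsewhere — order is forced
t0: x=1 y=2 heading=N
1. move(1) → x=1 y=3 heading=N
2. turn(left) → x=1 y=3 heading=W
no rival 2-sequence matches.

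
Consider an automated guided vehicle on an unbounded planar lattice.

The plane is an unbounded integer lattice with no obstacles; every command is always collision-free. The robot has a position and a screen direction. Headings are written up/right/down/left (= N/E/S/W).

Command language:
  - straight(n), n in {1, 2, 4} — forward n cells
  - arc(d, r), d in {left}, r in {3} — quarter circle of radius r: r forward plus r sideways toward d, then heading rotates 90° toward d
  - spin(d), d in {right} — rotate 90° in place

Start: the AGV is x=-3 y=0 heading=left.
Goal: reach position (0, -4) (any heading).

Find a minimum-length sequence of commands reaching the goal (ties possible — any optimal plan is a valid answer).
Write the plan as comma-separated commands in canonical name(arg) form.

arc(left, 3), straight(1), arc(left, 3), arc(left, 3)

initial: x=-3 y=0 heading=left
t=1 arc(left, 3) ⇒ x=-6 y=-3 heading=down
t=2 straight(1) ⇒ x=-6 y=-4 heading=down
t=3 arc(left, 3) ⇒ x=-3 y=-7 heading=right
t=4 arc(left, 3) ⇒ x=0 y=-4 heading=up
no 3-step plan works, so 4 is optimal.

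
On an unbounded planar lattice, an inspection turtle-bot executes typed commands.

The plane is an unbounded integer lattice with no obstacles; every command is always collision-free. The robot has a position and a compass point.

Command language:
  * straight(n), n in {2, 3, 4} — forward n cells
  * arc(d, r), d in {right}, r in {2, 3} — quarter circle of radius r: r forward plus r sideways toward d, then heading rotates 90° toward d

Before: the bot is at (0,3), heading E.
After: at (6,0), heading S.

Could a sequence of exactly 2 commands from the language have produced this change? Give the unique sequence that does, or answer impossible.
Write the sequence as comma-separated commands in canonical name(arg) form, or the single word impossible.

key: order matters: swapping straight(3) and arc(right, 3) lands elsewhere
start: at (0,3), heading E
step 1 (straight(3)): at (3,3), heading E
step 2 (arc(right, 3)): at (6,0), heading S
no other 2-command option fits: unique.

straight(3), arc(right, 3)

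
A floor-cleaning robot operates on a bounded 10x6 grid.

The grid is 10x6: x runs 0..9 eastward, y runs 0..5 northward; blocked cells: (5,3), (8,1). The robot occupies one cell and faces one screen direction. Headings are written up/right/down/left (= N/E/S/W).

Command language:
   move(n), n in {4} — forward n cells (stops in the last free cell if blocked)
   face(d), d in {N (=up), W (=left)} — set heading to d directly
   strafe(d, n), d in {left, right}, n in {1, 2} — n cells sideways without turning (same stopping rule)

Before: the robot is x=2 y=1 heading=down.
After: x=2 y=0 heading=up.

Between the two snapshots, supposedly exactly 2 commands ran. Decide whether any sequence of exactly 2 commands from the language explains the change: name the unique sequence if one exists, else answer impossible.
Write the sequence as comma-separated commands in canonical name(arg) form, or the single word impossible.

move(4), face(N)

key: cell and facing (now N) both changed — the 2 commands mix motion and turning
from: x=2 y=1 heading=down
[1] after move(4): x=2 y=0 heading=down
[2] after face(N): x=2 y=0 heading=up
no other 2-command option fits: unique.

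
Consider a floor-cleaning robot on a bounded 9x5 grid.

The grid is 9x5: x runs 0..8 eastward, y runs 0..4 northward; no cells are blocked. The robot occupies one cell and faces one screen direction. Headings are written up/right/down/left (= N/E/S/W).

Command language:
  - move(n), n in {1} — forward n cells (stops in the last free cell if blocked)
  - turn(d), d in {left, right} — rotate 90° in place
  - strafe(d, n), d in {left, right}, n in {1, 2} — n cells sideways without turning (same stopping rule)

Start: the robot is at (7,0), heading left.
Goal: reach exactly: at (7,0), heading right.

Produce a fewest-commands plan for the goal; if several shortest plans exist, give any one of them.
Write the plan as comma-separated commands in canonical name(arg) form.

from: at (7,0), heading left
[1] after turn(left): at (7,0), heading down
[2] after turn(left): at (7,0), heading right
shorter routes all fall short; 2 is best.

turn(left), turn(left)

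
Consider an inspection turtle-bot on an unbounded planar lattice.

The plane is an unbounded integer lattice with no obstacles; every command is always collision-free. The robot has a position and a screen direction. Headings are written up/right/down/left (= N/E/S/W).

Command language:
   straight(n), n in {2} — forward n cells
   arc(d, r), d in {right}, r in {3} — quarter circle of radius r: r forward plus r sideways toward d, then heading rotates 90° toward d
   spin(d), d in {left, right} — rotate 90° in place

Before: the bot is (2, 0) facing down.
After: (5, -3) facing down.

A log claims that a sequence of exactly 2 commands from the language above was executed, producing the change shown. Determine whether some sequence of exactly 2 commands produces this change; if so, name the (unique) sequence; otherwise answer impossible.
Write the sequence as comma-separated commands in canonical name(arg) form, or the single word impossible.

spin(left), arc(right, 3)

key: order matters: swapping spin(left) and arc(right, 3) lands elsewhere
from: (2, 0) facing down
t=1 spin(left) ⇒ (2, 0) facing right
t=2 arc(right, 3) ⇒ (5, -3) facing down
no rival 2-sequence matches.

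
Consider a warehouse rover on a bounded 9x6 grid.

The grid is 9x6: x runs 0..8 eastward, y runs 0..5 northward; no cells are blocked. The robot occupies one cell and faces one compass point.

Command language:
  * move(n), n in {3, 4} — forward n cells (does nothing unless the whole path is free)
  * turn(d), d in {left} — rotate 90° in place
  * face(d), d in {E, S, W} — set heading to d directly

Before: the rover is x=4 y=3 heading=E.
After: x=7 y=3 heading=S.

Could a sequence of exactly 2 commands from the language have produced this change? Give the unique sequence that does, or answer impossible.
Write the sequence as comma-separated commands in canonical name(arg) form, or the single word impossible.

key: position moved to (7,3) AND the heading swung to S — translation plus rotation needed
start: x=4 y=3 heading=E
1. move(3) → x=7 y=3 heading=E
2. face(S) → x=7 y=3 heading=S
all 36 alternatives checked — unique.

move(3), face(S)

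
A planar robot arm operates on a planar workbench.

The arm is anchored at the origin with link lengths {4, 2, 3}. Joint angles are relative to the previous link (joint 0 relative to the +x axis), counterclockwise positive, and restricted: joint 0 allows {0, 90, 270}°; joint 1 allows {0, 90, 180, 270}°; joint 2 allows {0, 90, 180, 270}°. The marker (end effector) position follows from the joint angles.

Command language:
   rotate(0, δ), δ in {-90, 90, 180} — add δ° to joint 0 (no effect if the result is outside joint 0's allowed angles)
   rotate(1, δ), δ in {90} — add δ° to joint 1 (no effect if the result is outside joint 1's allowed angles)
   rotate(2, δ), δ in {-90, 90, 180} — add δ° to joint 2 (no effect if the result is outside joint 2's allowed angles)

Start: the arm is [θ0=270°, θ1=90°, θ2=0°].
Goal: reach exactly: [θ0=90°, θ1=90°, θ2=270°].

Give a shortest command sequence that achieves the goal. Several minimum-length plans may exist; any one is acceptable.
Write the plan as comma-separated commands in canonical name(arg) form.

t0: [θ0=270°, θ1=90°, θ2=0°]
[1] after rotate(0, 180): [θ0=90°, θ1=90°, θ2=0°]
[2] after rotate(2, -90): [θ0=90°, θ1=90°, θ2=270°]
nothing shorter than 2 reaches the goal.

rotate(0, 180), rotate(2, -90)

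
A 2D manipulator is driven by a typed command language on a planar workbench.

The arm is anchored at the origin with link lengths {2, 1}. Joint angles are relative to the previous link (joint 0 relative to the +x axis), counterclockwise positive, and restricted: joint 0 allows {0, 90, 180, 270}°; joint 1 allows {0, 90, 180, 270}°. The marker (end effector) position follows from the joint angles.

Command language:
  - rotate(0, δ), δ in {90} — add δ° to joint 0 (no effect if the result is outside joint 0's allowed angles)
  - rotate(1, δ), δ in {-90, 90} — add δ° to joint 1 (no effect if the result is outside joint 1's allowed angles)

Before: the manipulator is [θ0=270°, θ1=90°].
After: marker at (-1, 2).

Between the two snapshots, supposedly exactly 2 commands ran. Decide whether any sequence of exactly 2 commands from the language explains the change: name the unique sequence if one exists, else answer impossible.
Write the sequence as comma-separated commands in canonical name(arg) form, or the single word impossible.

start: [θ0=270°, θ1=90°]
[1] after rotate(0, 90): [θ0=0°, θ1=90°]
[2] after rotate(0, 90): [θ0=90°, θ1=90°]
all 9 alternatives checked — unique.

rotate(0, 90), rotate(0, 90)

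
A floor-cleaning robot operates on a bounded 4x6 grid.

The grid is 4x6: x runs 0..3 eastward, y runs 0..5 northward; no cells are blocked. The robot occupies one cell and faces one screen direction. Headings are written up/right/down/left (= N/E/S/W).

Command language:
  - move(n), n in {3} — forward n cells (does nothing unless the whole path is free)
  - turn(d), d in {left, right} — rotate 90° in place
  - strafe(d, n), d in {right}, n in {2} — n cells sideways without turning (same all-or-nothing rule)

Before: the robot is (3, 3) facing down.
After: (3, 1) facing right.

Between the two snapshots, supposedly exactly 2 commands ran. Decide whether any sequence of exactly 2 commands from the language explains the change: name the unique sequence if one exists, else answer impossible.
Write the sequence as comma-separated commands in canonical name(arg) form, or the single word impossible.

key: cell and facing (now E) both changed — the 2 commands mix motion and turning
t0: (3, 3) facing down
step 1 (turn(left)): (3, 3) facing right
step 2 (strafe(right, 2)): (3, 1) facing right
no rival 2-sequence matches.

turn(left), strafe(right, 2)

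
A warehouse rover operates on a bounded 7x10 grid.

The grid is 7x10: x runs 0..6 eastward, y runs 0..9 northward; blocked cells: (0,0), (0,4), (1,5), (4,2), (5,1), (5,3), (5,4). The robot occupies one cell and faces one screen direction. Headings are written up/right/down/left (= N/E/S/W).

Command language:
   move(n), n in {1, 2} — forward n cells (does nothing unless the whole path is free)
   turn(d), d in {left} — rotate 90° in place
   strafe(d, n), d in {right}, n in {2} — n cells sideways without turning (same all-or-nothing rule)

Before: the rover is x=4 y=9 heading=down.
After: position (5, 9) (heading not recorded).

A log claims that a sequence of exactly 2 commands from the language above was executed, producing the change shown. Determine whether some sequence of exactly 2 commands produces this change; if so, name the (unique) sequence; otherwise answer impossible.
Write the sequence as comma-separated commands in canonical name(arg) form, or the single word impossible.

key: order matters: swapping turn(left) and move(1) lands elsewhere
t0: x=4 y=9 heading=down
[1] after turn(left): x=4 y=9 heading=right
[2] after move(1): x=5 y=9 heading=right
all 16 alternatives checked — unique.

turn(left), move(1)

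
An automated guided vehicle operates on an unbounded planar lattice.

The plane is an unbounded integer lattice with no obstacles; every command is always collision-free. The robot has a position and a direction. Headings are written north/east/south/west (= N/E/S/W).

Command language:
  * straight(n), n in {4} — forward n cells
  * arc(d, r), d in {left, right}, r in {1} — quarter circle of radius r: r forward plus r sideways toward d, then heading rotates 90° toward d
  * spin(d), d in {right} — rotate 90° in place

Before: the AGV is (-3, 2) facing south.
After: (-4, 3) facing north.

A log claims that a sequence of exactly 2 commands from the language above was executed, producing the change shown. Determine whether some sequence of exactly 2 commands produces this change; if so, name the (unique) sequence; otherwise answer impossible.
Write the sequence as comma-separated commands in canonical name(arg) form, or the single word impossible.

spin(right), arc(right, 1)

key: position moved to (-4,3) AND the heading swung to N — translation plus rotation needed
start: (-3, 2) facing south
1. spin(right) → (-3, 2) facing west
2. arc(right, 1) → (-4, 3) facing north
no rival 2-sequence matches.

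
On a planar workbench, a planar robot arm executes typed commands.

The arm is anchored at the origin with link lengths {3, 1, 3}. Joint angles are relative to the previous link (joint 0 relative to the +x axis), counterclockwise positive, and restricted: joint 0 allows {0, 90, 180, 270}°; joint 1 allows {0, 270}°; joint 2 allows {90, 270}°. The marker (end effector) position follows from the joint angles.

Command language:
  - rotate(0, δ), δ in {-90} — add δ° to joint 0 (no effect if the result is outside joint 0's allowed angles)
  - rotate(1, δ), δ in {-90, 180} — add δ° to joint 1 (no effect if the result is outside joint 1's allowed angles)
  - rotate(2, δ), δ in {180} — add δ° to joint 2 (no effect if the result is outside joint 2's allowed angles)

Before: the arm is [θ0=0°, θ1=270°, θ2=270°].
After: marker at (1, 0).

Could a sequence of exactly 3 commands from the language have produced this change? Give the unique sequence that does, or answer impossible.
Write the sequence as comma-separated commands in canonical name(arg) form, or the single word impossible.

rotate(0, -90), rotate(0, -90), rotate(0, -90)

from: [θ0=0°, θ1=270°, θ2=270°]
1. rotate(0, -90) → [θ0=270°, θ1=270°, θ2=270°]
2. rotate(0, -90) → [θ0=180°, θ1=270°, θ2=270°]
3. rotate(0, -90) → [θ0=90°, θ1=270°, θ2=270°]
no rival 3-sequence matches.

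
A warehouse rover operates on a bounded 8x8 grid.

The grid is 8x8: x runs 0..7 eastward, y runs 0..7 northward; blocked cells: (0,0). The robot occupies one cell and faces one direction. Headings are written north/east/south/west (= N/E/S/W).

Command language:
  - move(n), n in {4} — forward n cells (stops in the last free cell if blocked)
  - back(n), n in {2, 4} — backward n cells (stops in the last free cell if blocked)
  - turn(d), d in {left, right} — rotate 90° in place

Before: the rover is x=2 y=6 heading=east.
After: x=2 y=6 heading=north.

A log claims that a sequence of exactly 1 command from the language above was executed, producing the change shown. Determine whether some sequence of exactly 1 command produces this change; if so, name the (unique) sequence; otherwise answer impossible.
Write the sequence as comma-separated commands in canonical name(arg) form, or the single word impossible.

key: (2,6) unchanged — the single command moves nothing
t0: x=2 y=6 heading=east
t=1 turn(left) ⇒ x=2 y=6 heading=north
no other 1-command option fits: unique.

turn(left)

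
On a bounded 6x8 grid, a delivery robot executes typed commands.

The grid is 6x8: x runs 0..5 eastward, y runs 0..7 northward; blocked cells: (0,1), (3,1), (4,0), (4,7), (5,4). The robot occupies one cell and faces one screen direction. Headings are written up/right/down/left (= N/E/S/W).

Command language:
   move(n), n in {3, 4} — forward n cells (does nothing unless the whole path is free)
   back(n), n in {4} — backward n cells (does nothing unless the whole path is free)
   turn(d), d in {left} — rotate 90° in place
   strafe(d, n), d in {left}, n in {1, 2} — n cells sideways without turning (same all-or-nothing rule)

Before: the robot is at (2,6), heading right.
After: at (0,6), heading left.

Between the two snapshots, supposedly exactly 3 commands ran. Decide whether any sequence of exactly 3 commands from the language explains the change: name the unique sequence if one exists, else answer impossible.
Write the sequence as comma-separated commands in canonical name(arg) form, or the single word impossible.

key: position moved to (0,6) AND the heading swung to W — translation plus rotation needed
initial: at (2,6), heading right
t=1 turn(left) ⇒ at (2,6), heading up
t=2 strafe(left, 2) ⇒ at (0,6), heading up
t=3 turn(left) ⇒ at (0,6), heading left
no rival 3-sequence matches.

turn(left), strafe(left, 2), turn(left)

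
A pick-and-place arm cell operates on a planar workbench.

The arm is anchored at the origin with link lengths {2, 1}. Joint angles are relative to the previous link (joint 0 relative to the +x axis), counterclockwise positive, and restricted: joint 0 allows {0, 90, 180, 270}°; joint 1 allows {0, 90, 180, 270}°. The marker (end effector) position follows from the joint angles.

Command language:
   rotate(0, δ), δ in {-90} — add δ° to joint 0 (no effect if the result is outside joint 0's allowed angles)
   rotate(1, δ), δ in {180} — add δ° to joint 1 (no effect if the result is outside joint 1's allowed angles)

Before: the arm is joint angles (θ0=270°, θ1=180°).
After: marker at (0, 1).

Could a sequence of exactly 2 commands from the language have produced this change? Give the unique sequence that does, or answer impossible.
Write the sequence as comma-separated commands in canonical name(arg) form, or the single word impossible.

start: joint angles (θ0=270°, θ1=180°)
1. rotate(0, -90) → joint angles (θ0=180°, θ1=180°)
2. rotate(0, -90) → joint angles (θ0=90°, θ1=180°)
all 4 alternatives checked — unique.

rotate(0, -90), rotate(0, -90)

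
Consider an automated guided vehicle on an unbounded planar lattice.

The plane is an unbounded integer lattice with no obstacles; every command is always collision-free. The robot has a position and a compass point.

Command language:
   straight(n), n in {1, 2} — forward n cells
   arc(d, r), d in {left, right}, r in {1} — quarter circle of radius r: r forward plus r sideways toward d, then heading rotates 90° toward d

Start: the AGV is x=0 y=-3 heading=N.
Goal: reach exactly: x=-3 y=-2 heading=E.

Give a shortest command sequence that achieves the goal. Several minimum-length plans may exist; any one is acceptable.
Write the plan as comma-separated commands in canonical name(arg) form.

t0: x=0 y=-3 heading=N
1. straight(2) → x=0 y=-1 heading=N
2. arc(left, 1) → x=-1 y=0 heading=W
3. straight(2) → x=-3 y=0 heading=W
4. arc(left, 1) → x=-4 y=-1 heading=S
5. arc(left, 1) → x=-3 y=-2 heading=E
no 4-step plan works, so 5 is optimal.

straight(2), arc(left, 1), straight(2), arc(left, 1), arc(left, 1)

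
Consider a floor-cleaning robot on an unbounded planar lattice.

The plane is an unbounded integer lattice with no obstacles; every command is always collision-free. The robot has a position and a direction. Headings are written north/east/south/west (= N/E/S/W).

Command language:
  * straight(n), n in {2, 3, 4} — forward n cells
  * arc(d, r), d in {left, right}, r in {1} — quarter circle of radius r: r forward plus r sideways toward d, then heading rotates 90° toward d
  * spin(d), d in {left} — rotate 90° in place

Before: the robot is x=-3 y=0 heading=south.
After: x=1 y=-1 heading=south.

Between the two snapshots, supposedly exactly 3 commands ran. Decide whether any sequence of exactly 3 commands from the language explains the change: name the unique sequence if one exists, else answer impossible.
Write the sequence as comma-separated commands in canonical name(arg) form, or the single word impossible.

spin(left), straight(3), arc(right, 1)

key: still facing S at the end — net rotation zero over 3 steps
initial: x=-3 y=0 heading=south
t=1 spin(left) ⇒ x=-3 y=0 heading=east
t=2 straight(3) ⇒ x=0 y=0 heading=east
t=3 arc(right, 1) ⇒ x=1 y=-1 heading=south
no other 3-command option fits: unique.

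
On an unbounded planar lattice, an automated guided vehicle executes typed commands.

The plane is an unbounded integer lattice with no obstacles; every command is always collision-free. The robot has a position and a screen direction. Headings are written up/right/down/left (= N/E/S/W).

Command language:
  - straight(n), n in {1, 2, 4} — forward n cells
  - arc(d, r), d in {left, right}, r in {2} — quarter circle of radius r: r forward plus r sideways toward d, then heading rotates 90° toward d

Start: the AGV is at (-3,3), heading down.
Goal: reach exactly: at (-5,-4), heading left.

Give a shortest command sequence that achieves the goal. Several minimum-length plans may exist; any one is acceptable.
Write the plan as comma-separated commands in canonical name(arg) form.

straight(1), straight(4), arc(right, 2)

from: at (-3,3), heading down
1. straight(1) → at (-3,2), heading down
2. straight(4) → at (-3,-2), heading down
3. arc(right, 2) → at (-5,-4), heading left
minimal: 3 command(s), checked below 3.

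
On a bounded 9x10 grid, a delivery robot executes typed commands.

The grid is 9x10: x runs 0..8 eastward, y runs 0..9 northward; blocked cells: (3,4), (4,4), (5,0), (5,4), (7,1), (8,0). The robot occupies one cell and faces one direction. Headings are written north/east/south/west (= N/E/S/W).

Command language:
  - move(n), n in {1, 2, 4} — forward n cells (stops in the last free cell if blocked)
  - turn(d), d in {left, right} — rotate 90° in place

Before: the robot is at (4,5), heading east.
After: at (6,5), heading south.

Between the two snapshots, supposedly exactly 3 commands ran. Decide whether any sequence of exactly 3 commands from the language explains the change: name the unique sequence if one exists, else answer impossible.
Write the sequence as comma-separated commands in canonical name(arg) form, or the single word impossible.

move(1), move(1), turn(right)

key: order matters: swapping move(1) and turn(right) lands elsewhere
begin: at (4,5), heading east
[1] after move(1): at (5,5), heading east
[2] after move(1): at (6,5), heading east
[3] after turn(right): at (6,5), heading south
no rival 3-sequence matches.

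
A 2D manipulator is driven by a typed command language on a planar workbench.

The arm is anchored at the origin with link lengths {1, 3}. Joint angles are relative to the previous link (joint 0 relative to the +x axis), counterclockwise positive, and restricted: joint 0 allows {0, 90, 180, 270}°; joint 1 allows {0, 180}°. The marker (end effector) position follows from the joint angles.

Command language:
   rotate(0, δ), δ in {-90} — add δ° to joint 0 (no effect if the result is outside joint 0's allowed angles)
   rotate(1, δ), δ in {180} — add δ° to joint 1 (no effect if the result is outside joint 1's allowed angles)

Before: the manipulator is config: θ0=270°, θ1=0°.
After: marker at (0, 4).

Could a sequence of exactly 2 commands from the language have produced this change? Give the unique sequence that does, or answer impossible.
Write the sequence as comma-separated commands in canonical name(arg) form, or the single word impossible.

initial: config: θ0=270°, θ1=0°
step 1 (rotate(0, -90)): config: θ0=180°, θ1=0°
step 2 (rotate(0, -90)): config: θ0=90°, θ1=0°
all 4 alternatives checked — unique.

rotate(0, -90), rotate(0, -90)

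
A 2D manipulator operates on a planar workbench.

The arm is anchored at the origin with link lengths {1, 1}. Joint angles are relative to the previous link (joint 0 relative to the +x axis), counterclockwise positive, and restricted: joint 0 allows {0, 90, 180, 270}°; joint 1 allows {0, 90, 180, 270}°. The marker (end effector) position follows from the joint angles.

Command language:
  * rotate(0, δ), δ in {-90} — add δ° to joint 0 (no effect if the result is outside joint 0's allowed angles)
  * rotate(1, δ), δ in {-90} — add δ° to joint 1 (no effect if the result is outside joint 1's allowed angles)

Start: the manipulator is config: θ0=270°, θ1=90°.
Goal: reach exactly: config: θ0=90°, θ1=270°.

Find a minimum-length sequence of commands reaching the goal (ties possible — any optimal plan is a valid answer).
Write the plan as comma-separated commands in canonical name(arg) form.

rotate(1, -90), rotate(1, -90), rotate(0, -90), rotate(0, -90)

from: config: θ0=270°, θ1=90°
step 1 (rotate(1, -90)): config: θ0=270°, θ1=0°
step 2 (rotate(1, -90)): config: θ0=270°, θ1=270°
step 3 (rotate(0, -90)): config: θ0=180°, θ1=270°
step 4 (rotate(0, -90)): config: θ0=90°, θ1=270°
shorter routes all fall short; 4 is best.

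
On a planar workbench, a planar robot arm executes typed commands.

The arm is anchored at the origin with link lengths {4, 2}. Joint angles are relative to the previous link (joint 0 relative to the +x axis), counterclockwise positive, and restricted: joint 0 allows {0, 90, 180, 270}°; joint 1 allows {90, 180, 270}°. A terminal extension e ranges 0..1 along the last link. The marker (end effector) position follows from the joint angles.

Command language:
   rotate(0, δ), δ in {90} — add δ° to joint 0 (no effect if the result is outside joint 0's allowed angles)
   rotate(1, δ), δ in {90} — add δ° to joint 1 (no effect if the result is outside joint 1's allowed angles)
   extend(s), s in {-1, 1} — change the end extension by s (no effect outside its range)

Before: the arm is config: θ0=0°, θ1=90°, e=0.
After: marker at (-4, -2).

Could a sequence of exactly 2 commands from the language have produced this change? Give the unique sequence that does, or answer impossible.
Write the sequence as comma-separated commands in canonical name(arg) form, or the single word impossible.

rotate(0, 90), rotate(0, 90)

start: config: θ0=0°, θ1=90°, e=0
1. rotate(0, 90) → config: θ0=90°, θ1=90°, e=0
2. rotate(0, 90) → config: θ0=180°, θ1=90°, e=0
uniquely the one of 16 2-step routes that fits.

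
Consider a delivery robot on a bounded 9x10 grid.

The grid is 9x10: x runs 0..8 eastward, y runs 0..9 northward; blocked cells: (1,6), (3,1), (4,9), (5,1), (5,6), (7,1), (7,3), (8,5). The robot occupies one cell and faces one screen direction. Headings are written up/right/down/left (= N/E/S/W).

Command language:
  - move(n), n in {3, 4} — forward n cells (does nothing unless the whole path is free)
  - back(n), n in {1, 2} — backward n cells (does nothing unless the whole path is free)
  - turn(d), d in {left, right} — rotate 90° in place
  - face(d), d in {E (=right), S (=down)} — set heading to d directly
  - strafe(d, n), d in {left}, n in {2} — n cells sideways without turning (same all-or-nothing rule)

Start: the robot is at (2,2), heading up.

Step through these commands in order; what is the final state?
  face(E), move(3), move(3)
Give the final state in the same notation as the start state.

at (8,2), heading right

start: at (2,2), heading up
[1] after face(E): at (2,2), heading right
[2] after move(3): at (5,2), heading right
[3] after move(3): at (8,2), heading right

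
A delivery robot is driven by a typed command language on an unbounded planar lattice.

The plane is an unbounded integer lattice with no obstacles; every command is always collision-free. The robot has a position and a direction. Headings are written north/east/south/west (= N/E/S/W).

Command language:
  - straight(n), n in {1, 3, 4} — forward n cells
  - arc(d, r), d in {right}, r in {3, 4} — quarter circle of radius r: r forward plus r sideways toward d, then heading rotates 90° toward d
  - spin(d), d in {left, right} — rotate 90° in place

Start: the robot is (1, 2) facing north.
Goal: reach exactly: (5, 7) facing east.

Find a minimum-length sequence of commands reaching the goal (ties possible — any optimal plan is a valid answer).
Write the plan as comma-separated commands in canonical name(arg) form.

straight(1), arc(right, 4)

t0: (1, 2) facing north
t=1 straight(1) ⇒ (1, 3) facing north
t=2 arc(right, 4) ⇒ (5, 7) facing east
no 1-step plan works, so 2 is optimal.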